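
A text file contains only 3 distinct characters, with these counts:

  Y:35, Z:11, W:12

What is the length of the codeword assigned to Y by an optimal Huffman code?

1

Build the tree from the bottom:
Z(11) + W(12) → 23
23 + Y(35) → 58
Y is a child of the root — depth 1, so its codeword is a single bit.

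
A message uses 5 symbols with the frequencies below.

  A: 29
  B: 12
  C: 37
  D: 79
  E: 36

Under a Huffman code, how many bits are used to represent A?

Repeatedly merge the two smallest:
merge B(12) and A(29): 41
merge E(36) and C(37): 73
merge 41 and 73: 114
merge D(79) and 114: 193
A sits 3 levels below the root, so its codeword is 3 bits.

3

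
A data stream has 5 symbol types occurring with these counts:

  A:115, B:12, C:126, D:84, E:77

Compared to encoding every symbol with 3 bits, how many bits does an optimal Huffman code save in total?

Fixed-length: 3 bits × 414 symbols = 1242 bits.
Huffman merges:
merge B(12) and E(77): 89
merge D(84) and 89: 173
merge A(115) and C(126): 241
merge 173 and 241: 414
Huffman total = 89 + 173 + 241 + 414 = 917 bits.
Saving = 1242 − 917 = 325 bits.

325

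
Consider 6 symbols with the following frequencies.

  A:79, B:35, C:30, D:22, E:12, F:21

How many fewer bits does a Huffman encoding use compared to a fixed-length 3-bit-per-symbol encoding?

Fixed-length: 3 bits × 199 symbols = 597 bits.
Huffman merges:
E(12) + F(21) → 33
D(22) + C(30) → 52
33 + B(35) → 68
52 + 68 → 120
A(79) + 120 → 199
Huffman total = 33 + 52 + 68 + 120 + 199 = 472 bits.
Saving = 597 − 472 = 125 bits.

125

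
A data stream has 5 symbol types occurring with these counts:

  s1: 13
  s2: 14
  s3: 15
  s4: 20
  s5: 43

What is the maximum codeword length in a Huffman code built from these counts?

3

Merge the two lowest-weight nodes at each step:
s1(13) + s2(14) → 27
s3(15) + s4(20) → 35
27 + 35 → 62
s5(43) + 62 → 105
Maximum depth reached is 3.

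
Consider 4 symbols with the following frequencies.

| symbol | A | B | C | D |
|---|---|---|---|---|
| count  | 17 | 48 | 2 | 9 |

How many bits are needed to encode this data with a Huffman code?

Merge the two smallest weights repeatedly:
combine C(2), D(9) → 11
combine 11, A(17) → 28
combine 28, B(48) → 76
The encoded length is the sum of every internal node's weight: 11 + 28 + 76 = 115 bits.

115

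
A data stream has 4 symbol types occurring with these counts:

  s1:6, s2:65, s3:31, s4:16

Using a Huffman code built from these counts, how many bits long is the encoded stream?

Build the Huffman tree bottom-up:
merge s1(6) and s4(16): 22
merge 22 and s3(31): 53
merge 53 and s2(65): 118
Each symbol's bit-cost is frequency × depth; summing gives 193 bits (equivalently 22 + 53 + 118).

193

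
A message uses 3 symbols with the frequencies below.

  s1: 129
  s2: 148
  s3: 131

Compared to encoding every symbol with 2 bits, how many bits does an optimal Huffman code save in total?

Fixed-length: 2 bits × 408 symbols = 816 bits.
Huffman merges:
combine s1(129), s3(131) → 260
combine s2(148), 260 → 408
Huffman total = 260 + 408 = 668 bits.
Saving = 816 − 668 = 148 bits.

148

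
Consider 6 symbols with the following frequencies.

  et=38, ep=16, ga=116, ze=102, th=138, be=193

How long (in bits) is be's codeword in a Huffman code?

2

Repeatedly merge the two smallest:
combine ep(16), et(38) → 54
combine 54, ze(102) → 156
combine ga(116), th(138) → 254
combine 156, be(193) → 349
combine 254, 349 → 603
The subtree containing be is merged 2 times, so code length = 2.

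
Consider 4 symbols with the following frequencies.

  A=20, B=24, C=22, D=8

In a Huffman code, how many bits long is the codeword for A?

Repeatedly merge the two smallest:
combine D(8), A(20) → 28
combine C(22), B(24) → 46
combine 28, 46 → 74
The subtree containing A is merged 2 times, so code length = 2.

2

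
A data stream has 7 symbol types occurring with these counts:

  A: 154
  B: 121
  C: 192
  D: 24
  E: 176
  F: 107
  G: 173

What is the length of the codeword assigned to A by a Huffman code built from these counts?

3

Build the tree from the bottom:
D(24) + F(107) → 131
B(121) + 131 → 252
A(154) + G(173) → 327
E(176) + C(192) → 368
252 + 327 → 579
368 + 579 → 947
A's leaf is at depth 3, giving a 3-bit codeword.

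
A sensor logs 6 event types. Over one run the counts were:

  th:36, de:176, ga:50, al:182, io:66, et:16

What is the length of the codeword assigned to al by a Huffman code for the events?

Repeatedly merge the two smallest:
merge et(16) and th(36): 52
merge ga(50) and 52: 102
merge io(66) and 102: 168
merge 168 and de(176): 344
merge al(182) and 344: 526
al is merged only at the final step, so code length = 1.

1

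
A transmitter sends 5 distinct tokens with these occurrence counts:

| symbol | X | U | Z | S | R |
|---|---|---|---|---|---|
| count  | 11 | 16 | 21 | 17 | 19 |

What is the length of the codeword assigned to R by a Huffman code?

2

Build the tree from the bottom:
merge X(11) and U(16): 27
merge S(17) and R(19): 36
merge Z(21) and 27: 48
merge 36 and 48: 84
R sits 2 levels below the root, so its codeword is 2 bits.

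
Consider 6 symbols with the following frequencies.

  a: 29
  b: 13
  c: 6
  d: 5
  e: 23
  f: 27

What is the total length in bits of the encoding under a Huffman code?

241

Greedily combine the two least-frequent nodes:
merge d(5) and c(6): 11
merge 11 and b(13): 24
merge e(23) and 24: 47
merge f(27) and a(29): 56
merge 47 and 56: 103
Total encoded bits = sum of merged weights = 11 + 24 + 47 + 56 + 103 = 241.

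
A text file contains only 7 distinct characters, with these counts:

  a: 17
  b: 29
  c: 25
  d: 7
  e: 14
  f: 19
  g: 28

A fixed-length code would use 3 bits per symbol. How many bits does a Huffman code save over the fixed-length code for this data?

Fixed-length: 3 bits × 139 symbols = 417 bits.
Huffman merges:
d(7) + e(14) → 21
a(17) + f(19) → 36
21 + c(25) → 46
g(28) + b(29) → 57
36 + 46 → 82
57 + 82 → 139
Huffman total = 21 + 36 + 46 + 57 + 82 + 139 = 381 bits.
Saving = 417 − 381 = 36 bits.

36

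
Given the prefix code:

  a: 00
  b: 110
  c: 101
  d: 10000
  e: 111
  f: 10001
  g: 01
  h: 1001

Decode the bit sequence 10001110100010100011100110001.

Read left to right; each codeword is recognised as soon as it completes (prefix code):
  10001→f | 110→b | 10001→f | 01→g | 00→a | 01→g | 110→b | 01→g | 10001→f
Decoded message: fbfgagbgf

fbfgagbgf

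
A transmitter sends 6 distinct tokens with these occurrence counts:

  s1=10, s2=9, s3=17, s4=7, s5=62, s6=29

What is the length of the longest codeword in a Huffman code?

Merge the two lowest-weight nodes at each step:
s4(7) + s2(9) → 16
s1(10) + 16 → 26
s3(17) + 26 → 43
s6(29) + 43 → 72
s5(62) + 72 → 134
Maximum depth reached is 5.

5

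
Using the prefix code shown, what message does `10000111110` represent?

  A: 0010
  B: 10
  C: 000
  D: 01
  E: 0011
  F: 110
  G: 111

BCGF

Read left to right; each codeword is recognised as soon as it completes (prefix code):
  10→B | 000→C | 111→G | 110→F
Decoded message: BCGF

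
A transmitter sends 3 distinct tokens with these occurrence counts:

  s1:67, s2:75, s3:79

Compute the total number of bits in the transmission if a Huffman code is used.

Greedily combine the two least-frequent nodes:
combine s1(67), s2(75) → 142
combine s3(79), 142 → 221
The encoded length is the sum of every internal node's weight: 142 + 221 = 363 bits.

363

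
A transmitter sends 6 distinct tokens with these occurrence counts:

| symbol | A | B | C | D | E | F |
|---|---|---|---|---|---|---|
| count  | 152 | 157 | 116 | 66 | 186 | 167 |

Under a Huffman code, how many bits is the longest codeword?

3

Merge the two lowest-weight nodes at each step:
merge D(66) and C(116): 182
merge A(152) and B(157): 309
merge F(167) and 182: 349
merge E(186) and 309: 495
merge 349 and 495: 844
Maximum depth reached is 3.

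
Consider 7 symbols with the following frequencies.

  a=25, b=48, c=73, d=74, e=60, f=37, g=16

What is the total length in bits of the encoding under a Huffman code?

Build the Huffman tree bottom-up:
combine g(16), a(25) → 41
combine f(37), 41 → 78
combine b(48), e(60) → 108
combine c(73), d(74) → 147
combine 78, 108 → 186
combine 147, 186 → 333
Each symbol's bit-cost is frequency × depth; summing gives 893 bits (equivalently 41 + 78 + 108 + 147 + 186 + 333).

893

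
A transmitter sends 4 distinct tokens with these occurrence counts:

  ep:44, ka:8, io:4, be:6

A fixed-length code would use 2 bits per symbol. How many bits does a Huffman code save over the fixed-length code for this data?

34

Fixed-length: 2 bits × 62 symbols = 124 bits.
Huffman merges:
merge io(4) and be(6): 10
merge ka(8) and 10: 18
merge 18 and ep(44): 62
Huffman total = 10 + 18 + 62 = 90 bits.
Saving = 124 − 90 = 34 bits.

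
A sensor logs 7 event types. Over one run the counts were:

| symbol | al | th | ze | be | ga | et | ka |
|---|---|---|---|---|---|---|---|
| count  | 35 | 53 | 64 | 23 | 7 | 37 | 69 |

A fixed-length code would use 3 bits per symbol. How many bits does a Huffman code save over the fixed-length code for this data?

103

Fixed-length: 3 bits × 288 symbols = 864 bits.
Huffman merges:
ga(7) + be(23) → 30
30 + al(35) → 65
et(37) + th(53) → 90
ze(64) + 65 → 129
ka(69) + 90 → 159
129 + 159 → 288
Huffman total = 30 + 65 + 90 + 129 + 159 + 288 = 761 bits.
Saving = 864 − 761 = 103 bits.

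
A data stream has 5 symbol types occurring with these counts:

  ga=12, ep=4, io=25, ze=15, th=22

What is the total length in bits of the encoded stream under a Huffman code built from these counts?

172

Merge the two smallest weights repeatedly:
combine ep(4), ga(12) → 16
combine ze(15), 16 → 31
combine th(22), io(25) → 47
combine 31, 47 → 78
The encoded length is the sum of every internal node's weight: 16 + 31 + 47 + 78 = 172 bits.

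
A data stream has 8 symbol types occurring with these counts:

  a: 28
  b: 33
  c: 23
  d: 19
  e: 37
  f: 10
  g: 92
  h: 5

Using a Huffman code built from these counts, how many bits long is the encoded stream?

Greedily combine the two least-frequent nodes:
h(5) + f(10) → 15
15 + d(19) → 34
c(23) + a(28) → 51
b(33) + 34 → 67
e(37) + 51 → 88
67 + 88 → 155
g(92) + 155 → 247
The encoded length is the sum of every internal node's weight: 15 + 34 + 51 + 67 + 88 + 155 + 247 = 657 bits.

657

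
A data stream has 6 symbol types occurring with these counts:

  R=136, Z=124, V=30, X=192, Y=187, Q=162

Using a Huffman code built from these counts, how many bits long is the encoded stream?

Merge the two smallest weights repeatedly:
merge V(30) and Z(124): 154
merge R(136) and 154: 290
merge Q(162) and Y(187): 349
merge X(192) and 290: 482
merge 349 and 482: 831
Total encoded bits = sum of merged weights = 154 + 290 + 349 + 482 + 831 = 2106.

2106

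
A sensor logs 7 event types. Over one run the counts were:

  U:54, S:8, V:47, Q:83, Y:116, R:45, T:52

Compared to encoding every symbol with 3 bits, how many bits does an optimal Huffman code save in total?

146

Fixed-length: 3 bits × 405 symbols = 1215 bits.
Huffman merges:
merge S(8) and R(45): 53
merge V(47) and T(52): 99
merge 53 and U(54): 107
merge Q(83) and 99: 182
merge 107 and Y(116): 223
merge 182 and 223: 405
Huffman total = 53 + 99 + 107 + 182 + 223 + 405 = 1069 bits.
Saving = 1215 − 1069 = 146 bits.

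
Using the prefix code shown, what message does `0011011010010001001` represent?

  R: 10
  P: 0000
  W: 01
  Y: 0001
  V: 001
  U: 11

Read left to right; each codeword is recognised as soon as it completes (prefix code):
  001→V | 10→R | 11→U | 01→W | 001→V | 0001→Y | 001→V
Decoded message: VRUWVYV

VRUWVYV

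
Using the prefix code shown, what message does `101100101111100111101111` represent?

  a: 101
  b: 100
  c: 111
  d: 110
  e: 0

abacbcac

Read left to right; each codeword is recognised as soon as it completes (prefix code):
  101→a | 100→b | 101→a | 111→c | 100→b | 111→c | 101→a | 111→c
Decoded message: abacbcac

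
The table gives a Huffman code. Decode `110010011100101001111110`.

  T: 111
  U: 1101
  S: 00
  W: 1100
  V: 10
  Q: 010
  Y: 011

WVYVQVYTV

Read left to right; each codeword is recognised as soon as it completes (prefix code):
  1100→W | 10→V | 011→Y | 10→V | 010→Q | 10→V | 011→Y | 111→T | 10→V
Decoded message: WVYVQVYTV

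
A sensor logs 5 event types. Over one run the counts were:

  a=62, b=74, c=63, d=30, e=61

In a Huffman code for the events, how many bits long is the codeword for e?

3

Repeatedly merge the two smallest:
d(30) + e(61) → 91
a(62) + c(63) → 125
b(74) + 91 → 165
125 + 165 → 290
e sits 3 levels below the root, so its codeword is 3 bits.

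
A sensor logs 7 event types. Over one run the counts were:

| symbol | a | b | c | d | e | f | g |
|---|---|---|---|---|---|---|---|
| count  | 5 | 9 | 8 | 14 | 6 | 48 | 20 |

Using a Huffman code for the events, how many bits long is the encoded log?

Greedily combine the two least-frequent nodes:
combine a(5), e(6) → 11
combine c(8), b(9) → 17
combine 11, d(14) → 25
combine 17, g(20) → 37
combine 25, 37 → 62
combine f(48), 62 → 110
Each symbol's bit-cost is frequency × depth; summing gives 262 bits (equivalently 11 + 17 + 25 + 37 + 62 + 110).

262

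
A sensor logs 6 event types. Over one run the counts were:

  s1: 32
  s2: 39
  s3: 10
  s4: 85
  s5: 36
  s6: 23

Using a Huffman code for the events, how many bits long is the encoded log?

Merge the two smallest weights repeatedly:
merge s3(10) and s6(23): 33
merge s1(32) and 33: 65
merge s5(36) and s2(39): 75
merge 65 and 75: 140
merge s4(85) and 140: 225
Total encoded bits = sum of merged weights = 33 + 65 + 75 + 140 + 225 = 538.

538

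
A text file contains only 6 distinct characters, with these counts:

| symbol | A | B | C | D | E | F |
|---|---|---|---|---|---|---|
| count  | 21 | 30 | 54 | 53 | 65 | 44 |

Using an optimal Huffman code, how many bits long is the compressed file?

Build the Huffman tree bottom-up:
merge A(21) and B(30): 51
merge F(44) and 51: 95
merge D(53) and C(54): 107
merge E(65) and 95: 160
merge 107 and 160: 267
The encoded length is the sum of every internal node's weight: 51 + 95 + 107 + 160 + 267 = 680 bits.

680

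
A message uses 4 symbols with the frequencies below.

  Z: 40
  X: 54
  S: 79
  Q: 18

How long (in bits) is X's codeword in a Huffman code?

Repeatedly merge the two smallest:
combine Q(18), Z(40) → 58
combine X(54), 58 → 112
combine S(79), 112 → 191
X's leaf is at depth 2, giving a 2-bit codeword.

2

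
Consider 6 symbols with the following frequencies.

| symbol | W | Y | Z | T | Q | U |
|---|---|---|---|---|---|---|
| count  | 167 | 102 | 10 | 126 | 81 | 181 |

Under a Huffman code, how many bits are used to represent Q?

4

Repeatedly merge the two smallest:
merge Z(10) and Q(81): 91
merge 91 and Y(102): 193
merge T(126) and W(167): 293
merge U(181) and 193: 374
merge 293 and 374: 667
The subtree containing Q is merged 4 times, so code length = 4.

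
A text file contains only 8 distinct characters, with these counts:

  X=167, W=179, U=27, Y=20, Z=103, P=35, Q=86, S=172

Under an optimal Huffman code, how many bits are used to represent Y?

5

Repeatedly merge the two smallest:
Y(20) + U(27) → 47
P(35) + 47 → 82
82 + Q(86) → 168
Z(103) + X(167) → 270
168 + S(172) → 340
W(179) + 270 → 449
340 + 449 → 789
The subtree containing Y is merged 5 times, so code length = 5.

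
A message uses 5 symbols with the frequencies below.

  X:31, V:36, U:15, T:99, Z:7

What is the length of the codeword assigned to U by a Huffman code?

Huffman merges, smallest pair first:
merge Z(7) and U(15): 22
merge 22 and X(31): 53
merge V(36) and 53: 89
merge 89 and T(99): 188
The subtree containing U is merged 4 times, so code length = 4.

4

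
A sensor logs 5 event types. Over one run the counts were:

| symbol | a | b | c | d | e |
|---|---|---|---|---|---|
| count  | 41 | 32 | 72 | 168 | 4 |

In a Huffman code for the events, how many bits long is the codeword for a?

3

Build the tree from the bottom:
combine e(4), b(32) → 36
combine 36, a(41) → 77
combine c(72), 77 → 149
combine 149, d(168) → 317
a's leaf is at depth 3, giving a 3-bit codeword.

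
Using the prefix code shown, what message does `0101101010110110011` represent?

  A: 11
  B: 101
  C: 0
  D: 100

CBBCBBDA

Read left to right; each codeword is recognised as soon as it completes (prefix code):
  0→C | 101→B | 101→B | 0→C | 101→B | 101→B | 100→D | 11→A
Decoded message: CBBCBBDA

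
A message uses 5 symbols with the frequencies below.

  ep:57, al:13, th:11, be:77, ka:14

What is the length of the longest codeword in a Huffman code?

Merge the two lowest-weight nodes at each step:
merge th(11) and al(13): 24
merge ka(14) and 24: 38
merge 38 and ep(57): 95
merge be(77) and 95: 172
The first pair merged (th, al) ends up deepest, at depth 4.

4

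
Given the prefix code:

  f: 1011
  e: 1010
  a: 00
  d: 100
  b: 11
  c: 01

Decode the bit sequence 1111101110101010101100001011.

bbfeefaaf

Read left to right; each codeword is recognised as soon as it completes (prefix code):
  11→b | 11→b | 1011→f | 1010→e | 1010→e | 1011→f | 00→a | 00→a | 1011→f
Decoded message: bbfeefaaf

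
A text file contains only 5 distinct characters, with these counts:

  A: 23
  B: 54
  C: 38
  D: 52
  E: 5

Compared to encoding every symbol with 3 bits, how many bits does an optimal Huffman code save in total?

144

Fixed-length: 3 bits × 172 symbols = 516 bits.
Huffman merges:
E(5) + A(23) → 28
28 + C(38) → 66
D(52) + B(54) → 106
66 + 106 → 172
Huffman total = 28 + 66 + 106 + 172 = 372 bits.
Saving = 516 − 372 = 144 bits.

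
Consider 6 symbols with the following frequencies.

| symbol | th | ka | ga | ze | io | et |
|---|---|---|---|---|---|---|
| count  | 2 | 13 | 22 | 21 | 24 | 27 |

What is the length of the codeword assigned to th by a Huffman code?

Build the tree from the bottom:
combine th(2), ka(13) → 15
combine 15, ze(21) → 36
combine ga(22), io(24) → 46
combine et(27), 36 → 63
combine 46, 63 → 109
The subtree containing th is merged 4 times, so code length = 4.

4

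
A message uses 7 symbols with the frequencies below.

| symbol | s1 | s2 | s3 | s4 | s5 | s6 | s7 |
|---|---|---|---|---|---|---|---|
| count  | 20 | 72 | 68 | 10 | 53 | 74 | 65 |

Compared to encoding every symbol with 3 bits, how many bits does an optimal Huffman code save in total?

116

Fixed-length: 3 bits × 362 symbols = 1086 bits.
Huffman merges:
s4(10) + s1(20) → 30
30 + s5(53) → 83
s7(65) + s3(68) → 133
s2(72) + s6(74) → 146
83 + 133 → 216
146 + 216 → 362
Huffman total = 30 + 83 + 133 + 146 + 216 + 362 = 970 bits.
Saving = 1086 − 970 = 116 bits.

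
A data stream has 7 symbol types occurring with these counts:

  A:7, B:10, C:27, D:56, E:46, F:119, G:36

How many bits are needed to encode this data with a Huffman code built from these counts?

726

Merge the two smallest weights repeatedly:
combine A(7), B(10) → 17
combine 17, C(27) → 44
combine G(36), 44 → 80
combine E(46), D(56) → 102
combine 80, 102 → 182
combine F(119), 182 → 301
Total encoded bits = sum of merged weights = 17 + 44 + 80 + 102 + 182 + 301 = 726.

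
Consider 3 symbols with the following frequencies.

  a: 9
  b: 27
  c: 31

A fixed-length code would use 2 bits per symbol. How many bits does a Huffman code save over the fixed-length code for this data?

Fixed-length: 2 bits × 67 symbols = 134 bits.
Huffman merges:
a(9) + b(27) → 36
c(31) + 36 → 67
Huffman total = 36 + 67 = 103 bits.
Saving = 134 − 103 = 31 bits.

31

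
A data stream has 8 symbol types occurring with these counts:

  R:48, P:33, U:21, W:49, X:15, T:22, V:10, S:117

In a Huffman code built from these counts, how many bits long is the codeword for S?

1

Repeatedly merge the two smallest:
combine V(10), X(15) → 25
combine U(21), T(22) → 43
combine 25, P(33) → 58
combine 43, R(48) → 91
combine W(49), 58 → 107
combine 91, 107 → 198
combine S(117), 198 → 315
S is a child of the root — depth 1, so its codeword is a single bit.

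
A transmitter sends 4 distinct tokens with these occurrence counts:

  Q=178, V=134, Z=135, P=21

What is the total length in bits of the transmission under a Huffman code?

Greedily combine the two least-frequent nodes:
P(21) + V(134) → 155
Z(135) + 155 → 290
Q(178) + 290 → 468
Each symbol's bit-cost is frequency × depth; summing gives 913 bits (equivalently 155 + 290 + 468).

913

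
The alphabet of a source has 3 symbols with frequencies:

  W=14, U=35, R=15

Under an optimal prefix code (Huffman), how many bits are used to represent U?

Build the tree from the bottom:
merge W(14) and R(15): 29
merge 29 and U(35): 64
U is a child of the root — depth 1, so its codeword is a single bit.

1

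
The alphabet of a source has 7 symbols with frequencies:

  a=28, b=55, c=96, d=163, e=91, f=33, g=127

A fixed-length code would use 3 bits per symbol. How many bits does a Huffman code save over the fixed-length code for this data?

Fixed-length: 3 bits × 593 symbols = 1779 bits.
Huffman merges:
combine a(28), f(33) → 61
combine b(55), 61 → 116
combine e(91), c(96) → 187
combine 116, g(127) → 243
combine d(163), 187 → 350
combine 243, 350 → 593
Huffman total = 61 + 116 + 187 + 243 + 350 + 593 = 1550 bits.
Saving = 1779 − 1550 = 229 bits.

229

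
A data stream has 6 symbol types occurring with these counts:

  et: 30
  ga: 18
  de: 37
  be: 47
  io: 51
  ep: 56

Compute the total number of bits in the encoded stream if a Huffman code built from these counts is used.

610

Merge the two smallest weights repeatedly:
combine ga(18), et(30) → 48
combine de(37), be(47) → 84
combine 48, io(51) → 99
combine ep(56), 84 → 140
combine 99, 140 → 239
Total encoded bits = sum of merged weights = 48 + 84 + 99 + 140 + 239 = 610.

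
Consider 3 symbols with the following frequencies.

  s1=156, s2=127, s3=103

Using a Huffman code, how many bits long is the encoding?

616

Greedily combine the two least-frequent nodes:
merge s3(103) and s2(127): 230
merge s1(156) and 230: 386
Total encoded bits = sum of merged weights = 230 + 386 = 616.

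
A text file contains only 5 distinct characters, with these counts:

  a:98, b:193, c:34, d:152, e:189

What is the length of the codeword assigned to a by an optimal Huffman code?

3

Huffman merges, smallest pair first:
c(34) + a(98) → 132
132 + d(152) → 284
e(189) + b(193) → 382
284 + 382 → 666
a sits 3 levels below the root, so its codeword is 3 bits.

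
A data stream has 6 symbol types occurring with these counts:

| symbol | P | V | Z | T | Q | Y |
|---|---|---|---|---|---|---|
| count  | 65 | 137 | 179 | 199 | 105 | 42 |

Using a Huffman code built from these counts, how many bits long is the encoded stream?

Build the Huffman tree bottom-up:
Y(42) + P(65) → 107
Q(105) + 107 → 212
V(137) + Z(179) → 316
T(199) + 212 → 411
316 + 411 → 727
Total encoded bits = sum of merged weights = 107 + 212 + 316 + 411 + 727 = 1773.

1773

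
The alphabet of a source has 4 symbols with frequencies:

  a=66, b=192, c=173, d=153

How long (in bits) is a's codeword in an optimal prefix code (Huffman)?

Repeatedly merge the two smallest:
merge a(66) and d(153): 219
merge c(173) and b(192): 365
merge 219 and 365: 584
a's leaf is at depth 2, giving a 2-bit codeword.

2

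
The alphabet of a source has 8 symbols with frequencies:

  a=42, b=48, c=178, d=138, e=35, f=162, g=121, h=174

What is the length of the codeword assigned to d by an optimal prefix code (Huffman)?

Huffman merges, smallest pair first:
e(35) + a(42) → 77
b(48) + 77 → 125
g(121) + 125 → 246
d(138) + f(162) → 300
h(174) + c(178) → 352
246 + 300 → 546
352 + 546 → 898
d's leaf is at depth 3, giving a 3-bit codeword.

3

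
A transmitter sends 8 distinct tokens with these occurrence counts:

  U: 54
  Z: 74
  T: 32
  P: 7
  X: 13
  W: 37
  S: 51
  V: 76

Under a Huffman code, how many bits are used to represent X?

5

Build the tree from the bottom:
combine P(7), X(13) → 20
combine 20, T(32) → 52
combine W(37), S(51) → 88
combine 52, U(54) → 106
combine Z(74), V(76) → 150
combine 88, 106 → 194
combine 150, 194 → 344
X's leaf is at depth 5, giving a 5-bit codeword.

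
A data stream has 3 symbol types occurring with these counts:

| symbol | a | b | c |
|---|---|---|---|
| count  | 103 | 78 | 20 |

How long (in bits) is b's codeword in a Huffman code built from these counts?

2

Huffman merges, smallest pair first:
combine c(20), b(78) → 98
combine 98, a(103) → 201
b sits 2 levels below the root, so its codeword is 2 bits.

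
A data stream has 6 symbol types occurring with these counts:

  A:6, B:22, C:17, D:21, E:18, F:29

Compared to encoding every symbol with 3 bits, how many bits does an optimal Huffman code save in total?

Fixed-length: 3 bits × 113 symbols = 339 bits.
Huffman merges:
merge A(6) and C(17): 23
merge E(18) and D(21): 39
merge B(22) and 23: 45
merge F(29) and 39: 68
merge 45 and 68: 113
Huffman total = 23 + 39 + 45 + 68 + 113 = 288 bits.
Saving = 339 − 288 = 51 bits.

51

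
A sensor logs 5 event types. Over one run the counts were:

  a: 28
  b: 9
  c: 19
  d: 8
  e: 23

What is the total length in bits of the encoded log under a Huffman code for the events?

Greedily combine the two least-frequent nodes:
combine d(8), b(9) → 17
combine 17, c(19) → 36
combine e(23), a(28) → 51
combine 36, 51 → 87
Each symbol's bit-cost is frequency × depth; summing gives 191 bits (equivalently 17 + 36 + 51 + 87).

191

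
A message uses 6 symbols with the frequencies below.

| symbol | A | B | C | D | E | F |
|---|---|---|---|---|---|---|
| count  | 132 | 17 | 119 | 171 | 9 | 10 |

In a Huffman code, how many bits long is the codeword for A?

2

Build the tree from the bottom:
combine E(9), F(10) → 19
combine B(17), 19 → 36
combine 36, C(119) → 155
combine A(132), 155 → 287
combine D(171), 287 → 458
A sits 2 levels below the root, so its codeword is 2 bits.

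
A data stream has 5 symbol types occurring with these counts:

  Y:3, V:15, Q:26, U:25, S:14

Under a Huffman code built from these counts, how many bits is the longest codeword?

Merge the two lowest-weight nodes at each step:
Y(3) + S(14) → 17
V(15) + 17 → 32
U(25) + Q(26) → 51
32 + 51 → 83
The rarest symbols sit at the bottom; the longest codeword is 3 bits.

3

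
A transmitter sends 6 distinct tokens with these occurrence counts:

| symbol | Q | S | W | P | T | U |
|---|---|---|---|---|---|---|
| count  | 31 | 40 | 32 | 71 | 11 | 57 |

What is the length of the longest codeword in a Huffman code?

3

Merge the two lowest-weight nodes at each step:
combine T(11), Q(31) → 42
combine W(32), S(40) → 72
combine 42, U(57) → 99
combine P(71), 72 → 143
combine 99, 143 → 242
Maximum depth reached is 3.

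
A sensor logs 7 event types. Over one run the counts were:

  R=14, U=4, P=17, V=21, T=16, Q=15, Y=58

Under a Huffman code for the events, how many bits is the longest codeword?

Merge the two lowest-weight nodes at each step:
merge U(4) and R(14): 18
merge Q(15) and T(16): 31
merge P(17) and 18: 35
merge V(21) and 31: 52
merge 35 and 52: 87
merge Y(58) and 87: 145
Maximum depth reached is 4.

4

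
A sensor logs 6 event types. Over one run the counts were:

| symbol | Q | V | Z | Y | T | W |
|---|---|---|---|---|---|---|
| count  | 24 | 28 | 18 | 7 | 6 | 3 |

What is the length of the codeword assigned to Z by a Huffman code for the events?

2

Build the tree from the bottom:
W(3) + T(6) → 9
Y(7) + 9 → 16
16 + Z(18) → 34
Q(24) + V(28) → 52
34 + 52 → 86
Z sits 2 levels below the root, so its codeword is 2 bits.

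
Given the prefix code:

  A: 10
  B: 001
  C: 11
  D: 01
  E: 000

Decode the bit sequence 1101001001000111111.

CDBBECCC

Read left to right; each codeword is recognised as soon as it completes (prefix code):
  11→C | 01→D | 001→B | 001→B | 000→E | 11→C | 11→C | 11→C
Decoded message: CDBBECCC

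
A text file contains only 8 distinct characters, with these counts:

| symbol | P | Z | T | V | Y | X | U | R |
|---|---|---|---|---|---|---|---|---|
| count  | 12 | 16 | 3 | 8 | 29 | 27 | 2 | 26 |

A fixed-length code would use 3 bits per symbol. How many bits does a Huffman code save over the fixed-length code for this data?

Fixed-length: 3 bits × 123 symbols = 369 bits.
Huffman merges:
U(2) + T(3) → 5
5 + V(8) → 13
P(12) + 13 → 25
Z(16) + 25 → 41
R(26) + X(27) → 53
Y(29) + 41 → 70
53 + 70 → 123
Huffman total = 5 + 13 + 25 + 41 + 53 + 70 + 123 = 330 bits.
Saving = 369 − 330 = 39 bits.

39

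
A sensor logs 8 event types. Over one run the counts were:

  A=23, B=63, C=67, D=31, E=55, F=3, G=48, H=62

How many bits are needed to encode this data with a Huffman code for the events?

Greedily combine the two least-frequent nodes:
F(3) + A(23) → 26
26 + D(31) → 57
G(48) + E(55) → 103
57 + H(62) → 119
B(63) + C(67) → 130
103 + 119 → 222
130 + 222 → 352
The encoded length is the sum of every internal node's weight: 26 + 57 + 103 + 119 + 130 + 222 + 352 = 1009 bits.

1009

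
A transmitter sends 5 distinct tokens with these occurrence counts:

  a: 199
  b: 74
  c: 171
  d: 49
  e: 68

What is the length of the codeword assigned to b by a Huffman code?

Build the tree from the bottom:
merge d(49) and e(68): 117
merge b(74) and 117: 191
merge c(171) and 191: 362
merge a(199) and 362: 561
b's leaf is at depth 3, giving a 3-bit codeword.

3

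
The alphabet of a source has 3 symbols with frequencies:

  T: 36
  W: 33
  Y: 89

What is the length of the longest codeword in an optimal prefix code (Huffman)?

Merge the two lowest-weight nodes at each step:
W(33) + T(36) → 69
69 + Y(89) → 158
The first pair merged (W, T) ends up deepest, at depth 2.

2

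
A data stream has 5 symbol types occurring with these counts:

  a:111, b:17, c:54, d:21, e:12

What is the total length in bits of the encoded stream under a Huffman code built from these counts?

398

Build the Huffman tree bottom-up:
e(12) + b(17) → 29
d(21) + 29 → 50
50 + c(54) → 104
104 + a(111) → 215
Each symbol's bit-cost is frequency × depth; summing gives 398 bits (equivalently 29 + 50 + 104 + 215).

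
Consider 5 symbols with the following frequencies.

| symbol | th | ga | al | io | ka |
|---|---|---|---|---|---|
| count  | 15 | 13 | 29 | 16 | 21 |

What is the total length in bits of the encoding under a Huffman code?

216

Build the Huffman tree bottom-up:
combine ga(13), th(15) → 28
combine io(16), ka(21) → 37
combine 28, al(29) → 57
combine 37, 57 → 94
Each symbol's bit-cost is frequency × depth; summing gives 216 bits (equivalently 28 + 37 + 57 + 94).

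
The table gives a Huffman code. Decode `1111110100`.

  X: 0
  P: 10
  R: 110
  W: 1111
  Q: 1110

Read left to right; each codeword is recognised as soon as it completes (prefix code):
  1111→W | 110→R | 10→P | 0→X
Decoded message: WRPX

WRPX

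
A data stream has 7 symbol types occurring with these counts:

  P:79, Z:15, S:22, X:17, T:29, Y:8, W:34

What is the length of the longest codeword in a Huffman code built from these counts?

4

Merge the two lowest-weight nodes at each step:
merge Y(8) and Z(15): 23
merge X(17) and S(22): 39
merge 23 and T(29): 52
merge W(34) and 39: 73
merge 52 and 73: 125
merge P(79) and 125: 204
The rarest symbols sit at the bottom; the longest codeword is 4 bits.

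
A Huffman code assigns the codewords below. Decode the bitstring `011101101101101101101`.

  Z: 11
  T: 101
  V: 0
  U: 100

Read left to right; each codeword is recognised as soon as it completes (prefix code):
  0→V | 11→Z | 101→T | 101→T | 101→T | 101→T | 101→T | 101→T
Decoded message: VZTTTTTT

VZTTTTTT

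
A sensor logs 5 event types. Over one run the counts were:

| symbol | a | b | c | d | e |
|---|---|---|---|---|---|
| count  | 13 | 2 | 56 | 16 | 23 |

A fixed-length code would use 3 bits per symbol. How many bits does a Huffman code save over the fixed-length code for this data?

120

Fixed-length: 3 bits × 110 symbols = 330 bits.
Huffman merges:
merge b(2) and a(13): 15
merge 15 and d(16): 31
merge e(23) and 31: 54
merge 54 and c(56): 110
Huffman total = 15 + 31 + 54 + 110 = 210 bits.
Saving = 330 − 210 = 120 bits.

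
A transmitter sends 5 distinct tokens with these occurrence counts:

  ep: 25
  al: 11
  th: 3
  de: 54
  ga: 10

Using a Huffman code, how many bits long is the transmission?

Build the Huffman tree bottom-up:
combine th(3), ga(10) → 13
combine al(11), 13 → 24
combine 24, ep(25) → 49
combine 49, de(54) → 103
Total encoded bits = sum of merged weights = 13 + 24 + 49 + 103 = 189.

189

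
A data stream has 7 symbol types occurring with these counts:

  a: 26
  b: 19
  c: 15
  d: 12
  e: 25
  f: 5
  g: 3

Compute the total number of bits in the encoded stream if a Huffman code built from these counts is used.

Merge the two smallest weights repeatedly:
g(3) + f(5) → 8
8 + d(12) → 20
c(15) + b(19) → 34
20 + e(25) → 45
a(26) + 34 → 60
45 + 60 → 105
Total encoded bits = sum of merged weights = 8 + 20 + 34 + 45 + 60 + 105 = 272.

272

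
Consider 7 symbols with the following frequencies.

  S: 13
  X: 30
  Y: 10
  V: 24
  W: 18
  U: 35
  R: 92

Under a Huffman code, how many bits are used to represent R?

1

Build the tree from the bottom:
merge Y(10) and S(13): 23
merge W(18) and 23: 41
merge V(24) and X(30): 54
merge U(35) and 41: 76
merge 54 and 76: 130
merge R(92) and 130: 222
R is a child of the root — depth 1, so its codeword is a single bit.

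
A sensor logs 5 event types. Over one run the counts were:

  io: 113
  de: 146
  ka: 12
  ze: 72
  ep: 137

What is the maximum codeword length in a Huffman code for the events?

3

Merge the two lowest-weight nodes at each step:
merge ka(12) and ze(72): 84
merge 84 and io(113): 197
merge ep(137) and de(146): 283
merge 197 and 283: 480
Maximum depth reached is 3.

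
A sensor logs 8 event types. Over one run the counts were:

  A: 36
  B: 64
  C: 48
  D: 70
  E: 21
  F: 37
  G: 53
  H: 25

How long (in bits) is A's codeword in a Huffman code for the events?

Huffman merges, smallest pair first:
E(21) + H(25) → 46
A(36) + F(37) → 73
46 + C(48) → 94
G(53) + B(64) → 117
D(70) + 73 → 143
94 + 117 → 211
143 + 211 → 354
The subtree containing A is merged 3 times, so code length = 3.

3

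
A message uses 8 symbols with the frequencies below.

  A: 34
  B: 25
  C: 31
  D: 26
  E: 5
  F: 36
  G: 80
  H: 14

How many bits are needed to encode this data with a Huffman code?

692

Build the Huffman tree bottom-up:
E(5) + H(14) → 19
19 + B(25) → 44
D(26) + C(31) → 57
A(34) + F(36) → 70
44 + 57 → 101
70 + G(80) → 150
101 + 150 → 251
Each symbol's bit-cost is frequency × depth; summing gives 692 bits (equivalently 19 + 44 + 57 + 70 + 101 + 150 + 251).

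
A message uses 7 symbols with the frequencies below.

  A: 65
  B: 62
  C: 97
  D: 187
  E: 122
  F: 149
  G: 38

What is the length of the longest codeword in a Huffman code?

Merge the two lowest-weight nodes at each step:
combine G(38), B(62) → 100
combine A(65), C(97) → 162
combine 100, E(122) → 222
combine F(149), 162 → 311
combine D(187), 222 → 409
combine 311, 409 → 720
The first pair merged (G, B) ends up deepest, at depth 4.

4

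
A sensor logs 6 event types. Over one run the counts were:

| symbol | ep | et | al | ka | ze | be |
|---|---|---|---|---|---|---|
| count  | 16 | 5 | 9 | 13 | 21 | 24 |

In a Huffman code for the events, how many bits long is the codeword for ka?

Huffman merges, smallest pair first:
combine et(5), al(9) → 14
combine ka(13), 14 → 27
combine ep(16), ze(21) → 37
combine be(24), 27 → 51
combine 37, 51 → 88
The subtree containing ka is merged 3 times, so code length = 3.

3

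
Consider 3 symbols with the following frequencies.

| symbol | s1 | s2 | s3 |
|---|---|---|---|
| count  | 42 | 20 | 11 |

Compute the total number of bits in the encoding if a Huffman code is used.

Greedily combine the two least-frequent nodes:
merge s3(11) and s2(20): 31
merge 31 and s1(42): 73
Each symbol's bit-cost is frequency × depth; summing gives 104 bits (equivalently 31 + 73).

104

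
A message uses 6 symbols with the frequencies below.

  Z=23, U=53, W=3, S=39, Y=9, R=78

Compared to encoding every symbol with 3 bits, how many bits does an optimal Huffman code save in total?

Fixed-length: 3 bits × 205 symbols = 615 bits.
Huffman merges:
merge W(3) and Y(9): 12
merge 12 and Z(23): 35
merge 35 and S(39): 74
merge U(53) and 74: 127
merge R(78) and 127: 205
Huffman total = 12 + 35 + 74 + 127 + 205 = 453 bits.
Saving = 615 − 453 = 162 bits.

162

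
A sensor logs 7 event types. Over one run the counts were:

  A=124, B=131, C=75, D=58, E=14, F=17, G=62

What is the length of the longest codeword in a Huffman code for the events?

Merge the two lowest-weight nodes at each step:
E(14) + F(17) → 31
31 + D(58) → 89
G(62) + C(75) → 137
89 + A(124) → 213
B(131) + 137 → 268
213 + 268 → 481
The first pair merged (E, F) ends up deepest, at depth 4.

4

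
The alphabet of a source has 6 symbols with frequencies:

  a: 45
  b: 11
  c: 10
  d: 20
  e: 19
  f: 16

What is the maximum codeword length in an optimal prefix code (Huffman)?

4

Merge the two lowest-weight nodes at each step:
c(10) + b(11) → 21
f(16) + e(19) → 35
d(20) + 21 → 41
35 + 41 → 76
a(45) + 76 → 121
Maximum depth reached is 4.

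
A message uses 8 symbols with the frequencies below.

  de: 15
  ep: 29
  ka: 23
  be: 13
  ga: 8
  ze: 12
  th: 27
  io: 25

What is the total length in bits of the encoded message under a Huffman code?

Greedily combine the two least-frequent nodes:
combine ga(8), ze(12) → 20
combine be(13), de(15) → 28
combine 20, ka(23) → 43
combine io(25), th(27) → 52
combine 28, ep(29) → 57
combine 43, 52 → 95
combine 57, 95 → 152
Total encoded bits = sum of merged weights = 20 + 28 + 43 + 52 + 57 + 95 + 152 = 447.

447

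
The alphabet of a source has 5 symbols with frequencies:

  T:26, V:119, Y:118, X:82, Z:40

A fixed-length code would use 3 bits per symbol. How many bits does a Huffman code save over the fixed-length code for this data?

Fixed-length: 3 bits × 385 symbols = 1155 bits.
Huffman merges:
merge T(26) and Z(40): 66
merge 66 and X(82): 148
merge Y(118) and V(119): 237
merge 148 and 237: 385
Huffman total = 66 + 148 + 237 + 385 = 836 bits.
Saving = 1155 − 836 = 319 bits.

319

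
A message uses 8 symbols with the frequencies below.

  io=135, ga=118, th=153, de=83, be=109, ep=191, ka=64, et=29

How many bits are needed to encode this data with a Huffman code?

2548

Greedily combine the two least-frequent nodes:
combine et(29), ka(64) → 93
combine de(83), 93 → 176
combine be(109), ga(118) → 227
combine io(135), th(153) → 288
combine 176, ep(191) → 367
combine 227, 288 → 515
combine 367, 515 → 882
Each symbol's bit-cost is frequency × depth; summing gives 2548 bits (equivalently 93 + 176 + 227 + 288 + 367 + 515 + 882).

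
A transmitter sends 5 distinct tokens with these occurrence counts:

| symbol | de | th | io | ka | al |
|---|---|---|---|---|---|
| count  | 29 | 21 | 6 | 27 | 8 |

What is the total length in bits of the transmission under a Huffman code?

Merge the two smallest weights repeatedly:
io(6) + al(8) → 14
14 + th(21) → 35
ka(27) + de(29) → 56
35 + 56 → 91
Each symbol's bit-cost is frequency × depth; summing gives 196 bits (equivalently 14 + 35 + 56 + 91).

196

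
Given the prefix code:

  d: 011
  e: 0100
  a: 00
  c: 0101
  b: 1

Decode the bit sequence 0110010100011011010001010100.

dabeddece

Read left to right; each codeword is recognised as soon as it completes (prefix code):
  011→d | 00→a | 1→b | 0100→e | 011→d | 011→d | 0100→e | 0101→c | 0100→e
Decoded message: dabeddece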